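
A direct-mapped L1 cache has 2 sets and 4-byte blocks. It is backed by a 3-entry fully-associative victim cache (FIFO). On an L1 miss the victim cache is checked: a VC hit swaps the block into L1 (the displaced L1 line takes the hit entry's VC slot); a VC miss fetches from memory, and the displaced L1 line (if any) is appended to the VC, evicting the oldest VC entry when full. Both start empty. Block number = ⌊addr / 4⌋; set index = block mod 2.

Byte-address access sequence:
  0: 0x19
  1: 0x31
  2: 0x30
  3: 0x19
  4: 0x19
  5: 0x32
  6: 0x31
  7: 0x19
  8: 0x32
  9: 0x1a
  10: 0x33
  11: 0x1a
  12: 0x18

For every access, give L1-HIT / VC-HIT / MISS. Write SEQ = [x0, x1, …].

#0 0x19→b6/s0 MISS; vc=[]
#1 0x31→b12/s0 MISS; vc=[6]
#2 0x30→b12/s0 L1-HIT; vc=[6]
#3 0x19→b6/s0 VC-HIT; vc=[12]
#4 0x19→b6/s0 L1-HIT; vc=[12]
#5 0x32→b12/s0 VC-HIT; vc=[6]
#6 0x31→b12/s0 L1-HIT; vc=[6]
#7 0x19→b6/s0 VC-HIT; vc=[12]
#8 0x32→b12/s0 VC-HIT; vc=[6]
#9 0x1a→b6/s0 VC-HIT; vc=[12]
#10 0x33→b12/s0 VC-HIT; vc=[6]
#11 0x1a→b6/s0 VC-HIT; vc=[12]
#12 0x18→b6/s0 L1-HIT; vc=[12]

SEQ = [MISS, MISS, L1-HIT, VC-HIT, L1-HIT, VC-HIT, L1-HIT, VC-HIT, VC-HIT, VC-HIT, VC-HIT, VC-HIT, L1-HIT]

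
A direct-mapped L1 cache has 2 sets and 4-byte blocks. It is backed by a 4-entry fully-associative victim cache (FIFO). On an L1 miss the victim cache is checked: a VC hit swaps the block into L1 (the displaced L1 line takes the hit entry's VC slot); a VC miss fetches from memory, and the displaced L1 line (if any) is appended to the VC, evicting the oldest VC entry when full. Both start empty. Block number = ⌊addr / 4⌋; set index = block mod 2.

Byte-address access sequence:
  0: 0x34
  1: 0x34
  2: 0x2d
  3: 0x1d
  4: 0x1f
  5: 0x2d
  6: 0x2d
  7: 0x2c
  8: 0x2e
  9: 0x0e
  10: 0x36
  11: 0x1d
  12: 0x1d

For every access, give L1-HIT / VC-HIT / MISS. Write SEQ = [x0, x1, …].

SEQ = [MISS, L1-HIT, MISS, MISS, L1-HIT, VC-HIT, L1-HIT, L1-HIT, L1-HIT, MISS, VC-HIT, VC-HIT, L1-HIT]

  [0] addr=0x34 blk=13 s=1: MISS | VC []
  [1] addr=0x34 blk=13 s=1: L1-HIT | VC []
  [2] addr=0x2d blk=11 s=1: MISS | VC [13]
  [3] addr=0x1d blk=7 s=1: MISS | VC [13, 11]
  [4] addr=0x1f blk=7 s=1: L1-HIT | VC [13, 11]
  [5] addr=0x2d blk=11 s=1: VC-HIT | VC [13, 7]
  [6] addr=0x2d blk=11 s=1: L1-HIT | VC [13, 7]
  [7] addr=0x2c blk=11 s=1: L1-HIT | VC [13, 7]
  [8] addr=0x2e blk=11 s=1: L1-HIT | VC [13, 7]
  [9] addr=0xe blk=3 s=1: MISS | VC [13, 7, 11]
  [10] addr=0x36 blk=13 s=1: VC-HIT | VC [3, 7, 11]
  [11] addr=0x1d blk=7 s=1: VC-HIT | VC [3, 13, 11]
  [12] addr=0x1d blk=7 s=1: L1-HIT | VC [3, 13, 11]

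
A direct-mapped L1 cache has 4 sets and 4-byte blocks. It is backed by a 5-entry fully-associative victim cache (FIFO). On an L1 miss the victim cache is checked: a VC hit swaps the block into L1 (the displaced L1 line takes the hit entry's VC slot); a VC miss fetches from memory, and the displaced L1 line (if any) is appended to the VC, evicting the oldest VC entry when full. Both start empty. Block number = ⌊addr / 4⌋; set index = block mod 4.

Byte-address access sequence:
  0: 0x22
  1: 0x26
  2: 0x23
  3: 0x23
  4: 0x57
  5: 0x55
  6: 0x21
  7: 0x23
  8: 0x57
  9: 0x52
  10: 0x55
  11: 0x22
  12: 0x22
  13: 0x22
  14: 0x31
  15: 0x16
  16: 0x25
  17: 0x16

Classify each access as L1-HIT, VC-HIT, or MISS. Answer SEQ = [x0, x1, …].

0: 0x22 (blk 8, set 0) → MISS  vc=[]
1: 0x26 (blk 9, set 1) → MISS  vc=[]
2: 0x23 (blk 8, set 0) → L1-HIT  vc=[]
3: 0x23 (blk 8, set 0) → L1-HIT  vc=[]
4: 0x57 (blk 21, set 1) → MISS  vc=[9]
5: 0x55 (blk 21, set 1) → L1-HIT  vc=[9]
6: 0x21 (blk 8, set 0) → L1-HIT  vc=[9]
7: 0x23 (blk 8, set 0) → L1-HIT  vc=[9]
8: 0x57 (blk 21, set 1) → L1-HIT  vc=[9]
9: 0x52 (blk 20, set 0) → MISS  vc=[9, 8]
10: 0x55 (blk 21, set 1) → L1-HIT  vc=[9, 8]
11: 0x22 (blk 8, set 0) → VC-HIT  vc=[9, 20]
12: 0x22 (blk 8, set 0) → L1-HIT  vc=[9, 20]
13: 0x22 (blk 8, set 0) → L1-HIT  vc=[9, 20]
14: 0x31 (blk 12, set 0) → MISS  vc=[9, 20, 8]
15: 0x16 (blk 5, set 1) → MISS  vc=[9, 20, 8, 21]
16: 0x25 (blk 9, set 1) → VC-HIT  vc=[5, 20, 8, 21]
17: 0x16 (blk 5, set 1) → VC-HIT  vc=[9, 20, 8, 21]

SEQ = [MISS, MISS, L1-HIT, L1-HIT, MISS, L1-HIT, L1-HIT, L1-HIT, L1-HIT, MISS, L1-HIT, VC-HIT, L1-HIT, L1-HIT, MISS, MISS, VC-HIT, VC-HIT]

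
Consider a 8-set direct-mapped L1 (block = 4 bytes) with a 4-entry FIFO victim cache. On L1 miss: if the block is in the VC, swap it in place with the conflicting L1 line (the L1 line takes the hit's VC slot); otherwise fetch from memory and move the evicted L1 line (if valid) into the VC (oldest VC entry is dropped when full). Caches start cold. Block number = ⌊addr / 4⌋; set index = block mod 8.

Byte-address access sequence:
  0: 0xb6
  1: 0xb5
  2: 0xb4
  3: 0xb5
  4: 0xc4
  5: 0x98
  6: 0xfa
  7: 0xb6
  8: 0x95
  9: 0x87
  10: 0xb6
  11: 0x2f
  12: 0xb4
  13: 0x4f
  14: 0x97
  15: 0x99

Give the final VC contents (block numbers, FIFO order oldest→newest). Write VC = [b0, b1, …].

0: 0xb6 (blk 45, set 5) → MISS  vc=[]
1: 0xb5 (blk 45, set 5) → L1-HIT  vc=[]
2: 0xb4 (blk 45, set 5) → L1-HIT  vc=[]
3: 0xb5 (blk 45, set 5) → L1-HIT  vc=[]
4: 0xc4 (blk 49, set 1) → MISS  vc=[]
5: 0x98 (blk 38, set 6) → MISS  vc=[]
6: 0xfa (blk 62, set 6) → MISS  vc=[38]
7: 0xb6 (blk 45, set 5) → L1-HIT  vc=[38]
8: 0x95 (blk 37, set 5) → MISS  vc=[38, 45]
9: 0x87 (blk 33, set 1) → MISS  vc=[38, 45, 49]
10: 0xb6 (blk 45, set 5) → VC-HIT  vc=[38, 37, 49]
11: 0x2f (blk 11, set 3) → MISS  vc=[38, 37, 49]
12: 0xb4 (blk 45, set 5) → L1-HIT  vc=[38, 37, 49]
13: 0x4f (blk 19, set 3) → MISS  vc=[38, 37, 49, 11]
14: 0x97 (blk 37, set 5) → VC-HIT  vc=[38, 45, 49, 11]
15: 0x99 (blk 38, set 6) → VC-HIT  vc=[62, 45, 49, 11]

VC = [62, 45, 49, 11]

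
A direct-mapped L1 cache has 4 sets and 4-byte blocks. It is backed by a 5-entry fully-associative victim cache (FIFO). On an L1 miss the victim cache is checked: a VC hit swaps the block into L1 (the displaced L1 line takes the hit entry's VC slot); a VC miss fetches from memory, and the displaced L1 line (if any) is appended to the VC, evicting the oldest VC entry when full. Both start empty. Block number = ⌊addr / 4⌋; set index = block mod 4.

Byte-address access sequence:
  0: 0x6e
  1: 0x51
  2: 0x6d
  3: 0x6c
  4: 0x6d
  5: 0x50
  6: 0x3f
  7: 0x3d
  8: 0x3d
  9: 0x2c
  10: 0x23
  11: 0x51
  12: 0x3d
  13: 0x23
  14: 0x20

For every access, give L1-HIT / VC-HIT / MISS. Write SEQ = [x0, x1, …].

  [0] addr=0x6e blk=27 s=3: MISS | VC []
  [1] addr=0x51 blk=20 s=0: MISS | VC []
  [2] addr=0x6d blk=27 s=3: L1-HIT | VC []
  [3] addr=0x6c blk=27 s=3: L1-HIT | VC []
  [4] addr=0x6d blk=27 s=3: L1-HIT | VC []
  [5] addr=0x50 blk=20 s=0: L1-HIT | VC []
  [6] addr=0x3f blk=15 s=3: MISS | VC [27]
  [7] addr=0x3d blk=15 s=3: L1-HIT | VC [27]
  [8] addr=0x3d blk=15 s=3: L1-HIT | VC [27]
  [9] addr=0x2c blk=11 s=3: MISS | VC [27, 15]
  [10] addr=0x23 blk=8 s=0: MISS | VC [27, 15, 20]
  [11] addr=0x51 blk=20 s=0: VC-HIT | VC [27, 15, 8]
  [12] addr=0x3d blk=15 s=3: VC-HIT | VC [27, 11, 8]
  [13] addr=0x23 blk=8 s=0: VC-HIT | VC [27, 11, 20]
  [14] addr=0x20 blk=8 s=0: L1-HIT | VC [27, 11, 20]

SEQ = [MISS, MISS, L1-HIT, L1-HIT, L1-HIT, L1-HIT, MISS, L1-HIT, L1-HIT, MISS, MISS, VC-HIT, VC-HIT, VC-HIT, L1-HIT]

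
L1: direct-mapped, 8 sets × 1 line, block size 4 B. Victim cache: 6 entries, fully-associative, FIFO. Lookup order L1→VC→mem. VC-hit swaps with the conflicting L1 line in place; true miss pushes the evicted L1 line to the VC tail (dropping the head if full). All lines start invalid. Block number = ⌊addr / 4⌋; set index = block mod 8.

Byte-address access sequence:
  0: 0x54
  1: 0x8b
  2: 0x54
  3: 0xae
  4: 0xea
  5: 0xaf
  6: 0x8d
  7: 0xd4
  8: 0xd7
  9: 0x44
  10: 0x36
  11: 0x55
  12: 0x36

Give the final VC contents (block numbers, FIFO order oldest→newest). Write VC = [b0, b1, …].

#0 0x54→b21/s5 MISS; vc=[]
#1 0x8b→b34/s2 MISS; vc=[]
#2 0x54→b21/s5 L1-HIT; vc=[]
#3 0xae→b43/s3 MISS; vc=[]
#4 0xea→b58/s2 MISS; vc=[34]
#5 0xaf→b43/s3 L1-HIT; vc=[34]
#6 0x8d→b35/s3 MISS; vc=[34,43]
#7 0xd4→b53/s5 MISS; vc=[34,43,21]
#8 0xd7→b53/s5 L1-HIT; vc=[34,43,21]
#9 0x44→b17/s1 MISS; vc=[34,43,21]
#10 0x36→b13/s5 MISS; vc=[34,43,21,53]
#11 0x55→b21/s5 VC-HIT; vc=[34,43,13,53]
#12 0x36→b13/s5 VC-HIT; vc=[34,43,21,53]

VC = [34, 43, 21, 53]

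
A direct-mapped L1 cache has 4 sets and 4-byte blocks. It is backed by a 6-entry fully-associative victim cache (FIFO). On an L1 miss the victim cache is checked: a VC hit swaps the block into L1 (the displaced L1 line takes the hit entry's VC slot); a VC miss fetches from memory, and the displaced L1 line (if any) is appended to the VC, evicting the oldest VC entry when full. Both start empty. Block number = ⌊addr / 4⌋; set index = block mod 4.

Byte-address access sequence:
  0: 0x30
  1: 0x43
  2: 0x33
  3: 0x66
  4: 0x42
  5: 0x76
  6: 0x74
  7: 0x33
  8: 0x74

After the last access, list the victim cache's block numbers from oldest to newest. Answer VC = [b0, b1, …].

#0 0x30→b12/s0 MISS; vc=[]
#1 0x43→b16/s0 MISS; vc=[12]
#2 0x33→b12/s0 VC-HIT; vc=[16]
#3 0x66→b25/s1 MISS; vc=[16]
#4 0x42→b16/s0 VC-HIT; vc=[12]
#5 0x76→b29/s1 MISS; vc=[12,25]
#6 0x74→b29/s1 L1-HIT; vc=[12,25]
#7 0x33→b12/s0 VC-HIT; vc=[16,25]
#8 0x74→b29/s1 L1-HIT; vc=[16,25]

VC = [16, 25]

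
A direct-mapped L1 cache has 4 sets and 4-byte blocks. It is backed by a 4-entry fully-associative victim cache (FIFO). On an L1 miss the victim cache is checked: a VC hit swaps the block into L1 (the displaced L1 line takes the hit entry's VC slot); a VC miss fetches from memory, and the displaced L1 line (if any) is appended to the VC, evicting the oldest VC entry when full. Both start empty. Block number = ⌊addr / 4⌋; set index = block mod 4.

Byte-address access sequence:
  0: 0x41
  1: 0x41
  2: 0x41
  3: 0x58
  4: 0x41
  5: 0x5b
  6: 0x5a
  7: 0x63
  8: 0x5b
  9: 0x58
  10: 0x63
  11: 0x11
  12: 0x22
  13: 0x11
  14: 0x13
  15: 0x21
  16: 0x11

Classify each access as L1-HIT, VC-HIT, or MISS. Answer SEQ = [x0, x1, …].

#0 0x41→b16/s0 MISS; vc=[]
#1 0x41→b16/s0 L1-HIT; vc=[]
#2 0x41→b16/s0 L1-HIT; vc=[]
#3 0x58→b22/s2 MISS; vc=[]
#4 0x41→b16/s0 L1-HIT; vc=[]
#5 0x5b→b22/s2 L1-HIT; vc=[]
#6 0x5a→b22/s2 L1-HIT; vc=[]
#7 0x63→b24/s0 MISS; vc=[16]
#8 0x5b→b22/s2 L1-HIT; vc=[16]
#9 0x58→b22/s2 L1-HIT; vc=[16]
#10 0x63→b24/s0 L1-HIT; vc=[16]
#11 0x11→b4/s0 MISS; vc=[16,24]
#12 0x22→b8/s0 MISS; vc=[16,24,4]
#13 0x11→b4/s0 VC-HIT; vc=[16,24,8]
#14 0x13→b4/s0 L1-HIT; vc=[16,24,8]
#15 0x21→b8/s0 VC-HIT; vc=[16,24,4]
#16 0x11→b4/s0 VC-HIT; vc=[16,24,8]

SEQ = [MISS, L1-HIT, L1-HIT, MISS, L1-HIT, L1-HIT, L1-HIT, MISS, L1-HIT, L1-HIT, L1-HIT, MISS, MISS, VC-HIT, L1-HIT, VC-HIT, VC-HIT]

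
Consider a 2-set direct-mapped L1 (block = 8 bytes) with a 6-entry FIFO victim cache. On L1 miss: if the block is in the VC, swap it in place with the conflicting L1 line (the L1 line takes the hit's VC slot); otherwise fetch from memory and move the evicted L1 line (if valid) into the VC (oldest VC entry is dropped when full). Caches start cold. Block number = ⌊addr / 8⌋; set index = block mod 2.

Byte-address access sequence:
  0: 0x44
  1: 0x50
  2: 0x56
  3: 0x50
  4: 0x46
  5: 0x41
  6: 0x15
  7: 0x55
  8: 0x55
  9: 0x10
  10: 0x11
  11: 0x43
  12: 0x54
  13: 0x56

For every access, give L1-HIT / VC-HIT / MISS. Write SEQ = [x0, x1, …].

SEQ = [MISS, MISS, L1-HIT, L1-HIT, VC-HIT, L1-HIT, MISS, VC-HIT, L1-HIT, VC-HIT, L1-HIT, VC-HIT, VC-HIT, L1-HIT]

#0 0x44→b8/s0 MISS; vc=[]
#1 0x50→b10/s0 MISS; vc=[8]
#2 0x56→b10/s0 L1-HIT; vc=[8]
#3 0x50→b10/s0 L1-HIT; vc=[8]
#4 0x46→b8/s0 VC-HIT; vc=[10]
#5 0x41→b8/s0 L1-HIT; vc=[10]
#6 0x15→b2/s0 MISS; vc=[10,8]
#7 0x55→b10/s0 VC-HIT; vc=[2,8]
#8 0x55→b10/s0 L1-HIT; vc=[2,8]
#9 0x10→b2/s0 VC-HIT; vc=[10,8]
#10 0x11→b2/s0 L1-HIT; vc=[10,8]
#11 0x43→b8/s0 VC-HIT; vc=[10,2]
#12 0x54→b10/s0 VC-HIT; vc=[8,2]
#13 0x56→b10/s0 L1-HIT; vc=[8,2]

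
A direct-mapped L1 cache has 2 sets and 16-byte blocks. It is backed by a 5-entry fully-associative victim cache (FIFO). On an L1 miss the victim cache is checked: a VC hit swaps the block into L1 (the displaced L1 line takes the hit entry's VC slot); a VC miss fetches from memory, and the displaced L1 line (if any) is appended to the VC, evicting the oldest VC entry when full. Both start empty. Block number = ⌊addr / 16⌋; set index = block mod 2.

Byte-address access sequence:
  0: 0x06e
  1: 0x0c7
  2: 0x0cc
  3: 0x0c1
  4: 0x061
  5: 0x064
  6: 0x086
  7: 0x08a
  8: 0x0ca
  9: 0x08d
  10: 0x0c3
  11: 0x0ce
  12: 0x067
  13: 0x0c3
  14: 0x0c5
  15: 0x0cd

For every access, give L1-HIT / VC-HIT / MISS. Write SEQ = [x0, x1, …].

SEQ = [MISS, MISS, L1-HIT, L1-HIT, VC-HIT, L1-HIT, MISS, L1-HIT, VC-HIT, VC-HIT, VC-HIT, L1-HIT, VC-HIT, VC-HIT, L1-HIT, L1-HIT]

0: 0x6e (blk 6, set 0) → MISS  vc=[]
1: 0xc7 (blk 12, set 0) → MISS  vc=[6]
2: 0xcc (blk 12, set 0) → L1-HIT  vc=[6]
3: 0xc1 (blk 12, set 0) → L1-HIT  vc=[6]
4: 0x61 (blk 6, set 0) → VC-HIT  vc=[12]
5: 0x64 (blk 6, set 0) → L1-HIT  vc=[12]
6: 0x86 (blk 8, set 0) → MISS  vc=[12, 6]
7: 0x8a (blk 8, set 0) → L1-HIT  vc=[12, 6]
8: 0xca (blk 12, set 0) → VC-HIT  vc=[8, 6]
9: 0x8d (blk 8, set 0) → VC-HIT  vc=[12, 6]
10: 0xc3 (blk 12, set 0) → VC-HIT  vc=[8, 6]
11: 0xce (blk 12, set 0) → L1-HIT  vc=[8, 6]
12: 0x67 (blk 6, set 0) → VC-HIT  vc=[8, 12]
13: 0xc3 (blk 12, set 0) → VC-HIT  vc=[8, 6]
14: 0xc5 (blk 12, set 0) → L1-HIT  vc=[8, 6]
15: 0xcd (blk 12, set 0) → L1-HIT  vc=[8, 6]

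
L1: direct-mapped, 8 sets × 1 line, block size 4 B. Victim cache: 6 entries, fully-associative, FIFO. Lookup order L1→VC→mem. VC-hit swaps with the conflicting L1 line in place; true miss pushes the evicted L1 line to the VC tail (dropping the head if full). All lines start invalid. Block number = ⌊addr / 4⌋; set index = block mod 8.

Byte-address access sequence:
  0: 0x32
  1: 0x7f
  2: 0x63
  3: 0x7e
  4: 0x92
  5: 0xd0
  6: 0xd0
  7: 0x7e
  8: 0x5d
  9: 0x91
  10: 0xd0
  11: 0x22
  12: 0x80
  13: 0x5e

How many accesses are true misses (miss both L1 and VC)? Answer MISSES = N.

  [0] addr=0x32 blk=12 s=4: MISS | VC []
  [1] addr=0x7f blk=31 s=7: MISS | VC []
  [2] addr=0x63 blk=24 s=0: MISS | VC []
  [3] addr=0x7e blk=31 s=7: L1-HIT | VC []
  [4] addr=0x92 blk=36 s=4: MISS | VC [12]
  [5] addr=0xd0 blk=52 s=4: MISS | VC [12, 36]
  [6] addr=0xd0 blk=52 s=4: L1-HIT | VC [12, 36]
  [7] addr=0x7e blk=31 s=7: L1-HIT | VC [12, 36]
  [8] addr=0x5d blk=23 s=7: MISS | VC [12, 36, 31]
  [9] addr=0x91 blk=36 s=4: VC-HIT | VC [12, 52, 31]
  [10] addr=0xd0 blk=52 s=4: VC-HIT | VC [12, 36, 31]
  [11] addr=0x22 blk=8 s=0: MISS | VC [12, 36, 31, 24]
  [12] addr=0x80 blk=32 s=0: MISS | VC [12, 36, 31, 24, 8]
  [13] addr=0x5e blk=23 s=7: L1-HIT | VC [12, 36, 31, 24, 8]

MISSES = 8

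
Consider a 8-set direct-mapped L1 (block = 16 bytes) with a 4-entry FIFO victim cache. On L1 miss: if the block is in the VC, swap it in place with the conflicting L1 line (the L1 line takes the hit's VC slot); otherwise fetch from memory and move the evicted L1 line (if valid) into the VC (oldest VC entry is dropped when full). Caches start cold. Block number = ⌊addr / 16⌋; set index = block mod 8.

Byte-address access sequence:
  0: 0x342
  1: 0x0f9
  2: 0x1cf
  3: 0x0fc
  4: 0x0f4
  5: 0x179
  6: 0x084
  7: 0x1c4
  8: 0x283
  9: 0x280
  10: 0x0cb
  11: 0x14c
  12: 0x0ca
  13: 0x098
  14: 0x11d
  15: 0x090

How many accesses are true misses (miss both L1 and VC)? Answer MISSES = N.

MISSES = 10

#0 0x342→b52/s4 MISS; vc=[]
#1 0xf9→b15/s7 MISS; vc=[]
#2 0x1cf→b28/s4 MISS; vc=[52]
#3 0xfc→b15/s7 L1-HIT; vc=[52]
#4 0xf4→b15/s7 L1-HIT; vc=[52]
#5 0x179→b23/s7 MISS; vc=[52,15]
#6 0x84→b8/s0 MISS; vc=[52,15]
#7 0x1c4→b28/s4 L1-HIT; vc=[52,15]
#8 0x283→b40/s0 MISS; vc=[52,15,8]
#9 0x280→b40/s0 L1-HIT; vc=[52,15,8]
#10 0xcb→b12/s4 MISS; vc=[52,15,8,28]
#11 0x14c→b20/s4 MISS; vc=[15,8,28,12]
#12 0xca→b12/s4 VC-HIT; vc=[15,8,28,20]
#13 0x98→b9/s1 MISS; vc=[15,8,28,20]
#14 0x11d→b17/s1 MISS; vc=[8,28,20,9]
#15 0x90→b9/s1 VC-HIT; vc=[8,28,20,17]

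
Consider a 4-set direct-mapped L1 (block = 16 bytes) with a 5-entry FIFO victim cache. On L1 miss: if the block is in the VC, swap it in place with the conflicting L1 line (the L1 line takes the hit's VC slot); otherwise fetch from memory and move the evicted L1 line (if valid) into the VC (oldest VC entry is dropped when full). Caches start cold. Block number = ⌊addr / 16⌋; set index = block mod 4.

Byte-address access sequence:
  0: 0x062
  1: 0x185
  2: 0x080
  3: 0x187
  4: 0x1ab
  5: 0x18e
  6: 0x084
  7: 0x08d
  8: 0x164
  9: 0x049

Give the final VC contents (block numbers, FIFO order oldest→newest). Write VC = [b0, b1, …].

  [0] addr=0x62 blk=6 s=2: MISS | VC []
  [1] addr=0x185 blk=24 s=0: MISS | VC []
  [2] addr=0x80 blk=8 s=0: MISS | VC [24]
  [3] addr=0x187 blk=24 s=0: VC-HIT | VC [8]
  [4] addr=0x1ab blk=26 s=2: MISS | VC [8, 6]
  [5] addr=0x18e blk=24 s=0: L1-HIT | VC [8, 6]
  [6] addr=0x84 blk=8 s=0: VC-HIT | VC [24, 6]
  [7] addr=0x8d blk=8 s=0: L1-HIT | VC [24, 6]
  [8] addr=0x164 blk=22 s=2: MISS | VC [24, 6, 26]
  [9] addr=0x49 blk=4 s=0: MISS | VC [24, 6, 26, 8]

VC = [24, 6, 26, 8]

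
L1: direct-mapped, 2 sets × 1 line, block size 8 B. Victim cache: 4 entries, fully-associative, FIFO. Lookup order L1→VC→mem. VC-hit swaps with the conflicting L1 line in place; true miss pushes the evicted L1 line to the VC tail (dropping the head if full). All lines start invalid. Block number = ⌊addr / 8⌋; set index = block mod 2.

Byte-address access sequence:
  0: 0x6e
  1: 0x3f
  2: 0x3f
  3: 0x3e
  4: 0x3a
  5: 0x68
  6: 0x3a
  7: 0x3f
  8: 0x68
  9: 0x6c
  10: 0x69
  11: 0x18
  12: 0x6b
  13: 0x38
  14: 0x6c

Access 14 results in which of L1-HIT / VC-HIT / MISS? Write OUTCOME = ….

0: 0x6e (blk 13, set 1) → MISS  vc=[]
1: 0x3f (blk 7, set 1) → MISS  vc=[13]
2: 0x3f (blk 7, set 1) → L1-HIT  vc=[13]
3: 0x3e (blk 7, set 1) → L1-HIT  vc=[13]
4: 0x3a (blk 7, set 1) → L1-HIT  vc=[13]
5: 0x68 (blk 13, set 1) → VC-HIT  vc=[7]
6: 0x3a (blk 7, set 1) → VC-HIT  vc=[13]
7: 0x3f (blk 7, set 1) → L1-HIT  vc=[13]
8: 0x68 (blk 13, set 1) → VC-HIT  vc=[7]
9: 0x6c (blk 13, set 1) → L1-HIT  vc=[7]
10: 0x69 (blk 13, set 1) → L1-HIT  vc=[7]
11: 0x18 (blk 3, set 1) → MISS  vc=[7, 13]
12: 0x6b (blk 13, set 1) → VC-HIT  vc=[7, 3]
13: 0x38 (blk 7, set 1) → VC-HIT  vc=[13, 3]
14: 0x6c (blk 13, set 1) → VC-HIT  vc=[7, 3]

OUTCOME = VC-HIT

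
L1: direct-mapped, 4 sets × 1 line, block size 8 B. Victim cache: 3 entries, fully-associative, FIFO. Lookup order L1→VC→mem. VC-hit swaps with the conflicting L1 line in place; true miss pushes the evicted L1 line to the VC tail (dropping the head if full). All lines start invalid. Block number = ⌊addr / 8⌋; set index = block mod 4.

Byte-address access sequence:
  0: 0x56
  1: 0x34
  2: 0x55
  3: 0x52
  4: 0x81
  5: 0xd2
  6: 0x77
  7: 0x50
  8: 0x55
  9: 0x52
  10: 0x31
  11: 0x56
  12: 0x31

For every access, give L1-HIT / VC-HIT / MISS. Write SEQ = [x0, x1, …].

#0 0x56→b10/s2 MISS; vc=[]
#1 0x34→b6/s2 MISS; vc=[10]
#2 0x55→b10/s2 VC-HIT; vc=[6]
#3 0x52→b10/s2 L1-HIT; vc=[6]
#4 0x81→b16/s0 MISS; vc=[6]
#5 0xd2→b26/s2 MISS; vc=[6,10]
#6 0x77→b14/s2 MISS; vc=[6,10,26]
#7 0x50→b10/s2 VC-HIT; vc=[6,14,26]
#8 0x55→b10/s2 L1-HIT; vc=[6,14,26]
#9 0x52→b10/s2 L1-HIT; vc=[6,14,26]
#10 0x31→b6/s2 VC-HIT; vc=[10,14,26]
#11 0x56→b10/s2 VC-HIT; vc=[6,14,26]
#12 0x31→b6/s2 VC-HIT; vc=[10,14,26]

SEQ = [MISS, MISS, VC-HIT, L1-HIT, MISS, MISS, MISS, VC-HIT, L1-HIT, L1-HIT, VC-HIT, VC-HIT, VC-HIT]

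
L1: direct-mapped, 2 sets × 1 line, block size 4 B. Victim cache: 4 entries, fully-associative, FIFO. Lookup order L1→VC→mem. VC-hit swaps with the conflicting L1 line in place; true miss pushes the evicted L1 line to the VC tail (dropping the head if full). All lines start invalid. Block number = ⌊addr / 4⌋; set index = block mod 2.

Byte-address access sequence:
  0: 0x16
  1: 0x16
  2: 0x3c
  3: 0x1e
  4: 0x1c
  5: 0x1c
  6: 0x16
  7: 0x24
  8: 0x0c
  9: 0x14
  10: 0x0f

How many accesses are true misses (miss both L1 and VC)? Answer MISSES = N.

MISSES = 5

  [0] addr=0x16 blk=5 s=1: MISS | VC []
  [1] addr=0x16 blk=5 s=1: L1-HIT | VC []
  [2] addr=0x3c blk=15 s=1: MISS | VC [5]
  [3] addr=0x1e blk=7 s=1: MISS | VC [5, 15]
  [4] addr=0x1c blk=7 s=1: L1-HIT | VC [5, 15]
  [5] addr=0x1c blk=7 s=1: L1-HIT | VC [5, 15]
  [6] addr=0x16 blk=5 s=1: VC-HIT | VC [7, 15]
  [7] addr=0x24 blk=9 s=1: MISS | VC [7, 15, 5]
  [8] addr=0xc blk=3 s=1: MISS | VC [7, 15, 5, 9]
  [9] addr=0x14 blk=5 s=1: VC-HIT | VC [7, 15, 3, 9]
  [10] addr=0xf blk=3 s=1: VC-HIT | VC [7, 15, 5, 9]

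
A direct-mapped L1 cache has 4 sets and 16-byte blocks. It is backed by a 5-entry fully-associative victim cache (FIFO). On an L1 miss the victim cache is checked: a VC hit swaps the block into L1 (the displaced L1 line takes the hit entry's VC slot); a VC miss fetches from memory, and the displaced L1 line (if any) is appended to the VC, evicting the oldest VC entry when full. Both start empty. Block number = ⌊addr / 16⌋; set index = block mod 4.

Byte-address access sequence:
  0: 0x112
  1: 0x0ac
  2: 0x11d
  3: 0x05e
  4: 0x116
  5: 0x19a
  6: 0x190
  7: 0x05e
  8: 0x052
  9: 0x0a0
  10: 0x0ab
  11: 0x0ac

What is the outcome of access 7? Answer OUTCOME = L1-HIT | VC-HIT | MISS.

OUTCOME = VC-HIT

0: 0x112 (blk 17, set 1) → MISS  vc=[]
1: 0xac (blk 10, set 2) → MISS  vc=[]
2: 0x11d (blk 17, set 1) → L1-HIT  vc=[]
3: 0x5e (blk 5, set 1) → MISS  vc=[17]
4: 0x116 (blk 17, set 1) → VC-HIT  vc=[5]
5: 0x19a (blk 25, set 1) → MISS  vc=[5, 17]
6: 0x190 (blk 25, set 1) → L1-HIT  vc=[5, 17]
7: 0x5e (blk 5, set 1) → VC-HIT  vc=[25, 17]
8: 0x52 (blk 5, set 1) → L1-HIT  vc=[25, 17]
9: 0xa0 (blk 10, set 2) → L1-HIT  vc=[25, 17]
10: 0xab (blk 10, set 2) → L1-HIT  vc=[25, 17]
11: 0xac (blk 10, set 2) → L1-HIT  vc=[25, 17]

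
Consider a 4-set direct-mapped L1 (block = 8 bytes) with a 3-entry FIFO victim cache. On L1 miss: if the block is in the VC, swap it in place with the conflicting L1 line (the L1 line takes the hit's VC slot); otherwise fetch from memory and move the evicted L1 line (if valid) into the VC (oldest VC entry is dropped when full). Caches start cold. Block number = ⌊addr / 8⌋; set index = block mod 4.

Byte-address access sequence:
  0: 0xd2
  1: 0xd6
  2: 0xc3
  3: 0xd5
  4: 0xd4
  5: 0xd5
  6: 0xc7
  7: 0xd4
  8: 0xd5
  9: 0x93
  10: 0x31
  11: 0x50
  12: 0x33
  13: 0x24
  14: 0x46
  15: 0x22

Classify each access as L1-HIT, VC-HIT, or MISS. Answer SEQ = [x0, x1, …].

0: 0xd2 (blk 26, set 2) → MISS  vc=[]
1: 0xd6 (blk 26, set 2) → L1-HIT  vc=[]
2: 0xc3 (blk 24, set 0) → MISS  vc=[]
3: 0xd5 (blk 26, set 2) → L1-HIT  vc=[]
4: 0xd4 (blk 26, set 2) → L1-HIT  vc=[]
5: 0xd5 (blk 26, set 2) → L1-HIT  vc=[]
6: 0xc7 (blk 24, set 0) → L1-HIT  vc=[]
7: 0xd4 (blk 26, set 2) → L1-HIT  vc=[]
8: 0xd5 (blk 26, set 2) → L1-HIT  vc=[]
9: 0x93 (blk 18, set 2) → MISS  vc=[26]
10: 0x31 (blk 6, set 2) → MISS  vc=[26, 18]
11: 0x50 (blk 10, set 2) → MISS  vc=[26, 18, 6]
12: 0x33 (blk 6, set 2) → VC-HIT  vc=[26, 18, 10]
13: 0x24 (blk 4, set 0) → MISS  vc=[18, 10, 24]
14: 0x46 (blk 8, set 0) → MISS  vc=[10, 24, 4]
15: 0x22 (blk 4, set 0) → VC-HIT  vc=[10, 24, 8]

SEQ = [MISS, L1-HIT, MISS, L1-HIT, L1-HIT, L1-HIT, L1-HIT, L1-HIT, L1-HIT, MISS, MISS, MISS, VC-HIT, MISS, MISS, VC-HIT]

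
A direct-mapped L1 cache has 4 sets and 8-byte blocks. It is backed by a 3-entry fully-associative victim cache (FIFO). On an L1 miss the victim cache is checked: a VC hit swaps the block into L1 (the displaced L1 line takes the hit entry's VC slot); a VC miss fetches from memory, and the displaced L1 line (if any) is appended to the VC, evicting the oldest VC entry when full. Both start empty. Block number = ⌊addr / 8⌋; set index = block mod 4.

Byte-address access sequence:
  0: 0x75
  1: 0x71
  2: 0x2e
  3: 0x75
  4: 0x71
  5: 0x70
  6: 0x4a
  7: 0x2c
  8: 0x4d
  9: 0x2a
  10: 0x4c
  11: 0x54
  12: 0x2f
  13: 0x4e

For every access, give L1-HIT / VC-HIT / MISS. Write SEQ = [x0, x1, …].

0: 0x75 (blk 14, set 2) → MISS  vc=[]
1: 0x71 (blk 14, set 2) → L1-HIT  vc=[]
2: 0x2e (blk 5, set 1) → MISS  vc=[]
3: 0x75 (blk 14, set 2) → L1-HIT  vc=[]
4: 0x71 (blk 14, set 2) → L1-HIT  vc=[]
5: 0x70 (blk 14, set 2) → L1-HIT  vc=[]
6: 0x4a (blk 9, set 1) → MISS  vc=[5]
7: 0x2c (blk 5, set 1) → VC-HIT  vc=[9]
8: 0x4d (blk 9, set 1) → VC-HIT  vc=[5]
9: 0x2a (blk 5, set 1) → VC-HIT  vc=[9]
10: 0x4c (blk 9, set 1) → VC-HIT  vc=[5]
11: 0x54 (blk 10, set 2) → MISS  vc=[5, 14]
12: 0x2f (blk 5, set 1) → VC-HIT  vc=[9, 14]
13: 0x4e (blk 9, set 1) → VC-HIT  vc=[5, 14]

SEQ = [MISS, L1-HIT, MISS, L1-HIT, L1-HIT, L1-HIT, MISS, VC-HIT, VC-HIT, VC-HIT, VC-HIT, MISS, VC-HIT, VC-HIT]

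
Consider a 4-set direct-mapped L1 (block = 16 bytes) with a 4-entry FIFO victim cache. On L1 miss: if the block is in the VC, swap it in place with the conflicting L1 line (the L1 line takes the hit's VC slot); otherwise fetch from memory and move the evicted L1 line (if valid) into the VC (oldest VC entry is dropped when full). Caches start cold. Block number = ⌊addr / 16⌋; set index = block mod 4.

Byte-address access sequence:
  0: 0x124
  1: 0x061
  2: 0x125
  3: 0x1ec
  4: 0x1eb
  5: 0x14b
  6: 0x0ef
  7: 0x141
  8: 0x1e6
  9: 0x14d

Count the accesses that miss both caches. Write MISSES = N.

0: 0x124 (blk 18, set 2) → MISS  vc=[]
1: 0x61 (blk 6, set 2) → MISS  vc=[18]
2: 0x125 (blk 18, set 2) → VC-HIT  vc=[6]
3: 0x1ec (blk 30, set 2) → MISS  vc=[6, 18]
4: 0x1eb (blk 30, set 2) → L1-HIT  vc=[6, 18]
5: 0x14b (blk 20, set 0) → MISS  vc=[6, 18]
6: 0xef (blk 14, set 2) → MISS  vc=[6, 18, 30]
7: 0x141 (blk 20, set 0) → L1-HIT  vc=[6, 18, 30]
8: 0x1e6 (blk 30, set 2) → VC-HIT  vc=[6, 18, 14]
9: 0x14d (blk 20, set 0) → L1-HIT  vc=[6, 18, 14]

MISSES = 5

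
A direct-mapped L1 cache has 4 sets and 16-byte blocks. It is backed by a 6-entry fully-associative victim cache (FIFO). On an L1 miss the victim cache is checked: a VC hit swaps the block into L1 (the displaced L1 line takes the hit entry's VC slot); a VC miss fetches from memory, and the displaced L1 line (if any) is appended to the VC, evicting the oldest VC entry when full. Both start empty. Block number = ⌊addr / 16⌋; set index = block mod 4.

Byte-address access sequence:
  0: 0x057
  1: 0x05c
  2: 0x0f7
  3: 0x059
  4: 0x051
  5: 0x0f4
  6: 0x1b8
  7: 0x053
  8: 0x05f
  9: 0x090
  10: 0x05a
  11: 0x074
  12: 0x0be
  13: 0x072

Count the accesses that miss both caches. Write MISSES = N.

MISSES = 6

0: 0x57 (blk 5, set 1) → MISS  vc=[]
1: 0x5c (blk 5, set 1) → L1-HIT  vc=[]
2: 0xf7 (blk 15, set 3) → MISS  vc=[]
3: 0x59 (blk 5, set 1) → L1-HIT  vc=[]
4: 0x51 (blk 5, set 1) → L1-HIT  vc=[]
5: 0xf4 (blk 15, set 3) → L1-HIT  vc=[]
6: 0x1b8 (blk 27, set 3) → MISS  vc=[15]
7: 0x53 (blk 5, set 1) → L1-HIT  vc=[15]
8: 0x5f (blk 5, set 1) → L1-HIT  vc=[15]
9: 0x90 (blk 9, set 1) → MISS  vc=[15, 5]
10: 0x5a (blk 5, set 1) → VC-HIT  vc=[15, 9]
11: 0x74 (blk 7, set 3) → MISS  vc=[15, 9, 27]
12: 0xbe (blk 11, set 3) → MISS  vc=[15, 9, 27, 7]
13: 0x72 (blk 7, set 3) → VC-HIT  vc=[15, 9, 27, 11]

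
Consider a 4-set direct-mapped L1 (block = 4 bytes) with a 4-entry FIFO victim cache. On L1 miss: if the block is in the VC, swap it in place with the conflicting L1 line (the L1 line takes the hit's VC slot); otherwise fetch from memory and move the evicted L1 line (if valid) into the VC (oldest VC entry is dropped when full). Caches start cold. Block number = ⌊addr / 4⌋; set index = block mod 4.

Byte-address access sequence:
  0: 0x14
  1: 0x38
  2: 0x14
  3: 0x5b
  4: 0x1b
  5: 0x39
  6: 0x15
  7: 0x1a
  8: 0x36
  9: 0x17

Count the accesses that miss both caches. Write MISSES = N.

0: 0x14 (blk 5, set 1) → MISS  vc=[]
1: 0x38 (blk 14, set 2) → MISS  vc=[]
2: 0x14 (blk 5, set 1) → L1-HIT  vc=[]
3: 0x5b (blk 22, set 2) → MISS  vc=[14]
4: 0x1b (blk 6, set 2) → MISS  vc=[14, 22]
5: 0x39 (blk 14, set 2) → VC-HIT  vc=[6, 22]
6: 0x15 (blk 5, set 1) → L1-HIT  vc=[6, 22]
7: 0x1a (blk 6, set 2) → VC-HIT  vc=[14, 22]
8: 0x36 (blk 13, set 1) → MISS  vc=[14, 22, 5]
9: 0x17 (blk 5, set 1) → VC-HIT  vc=[14, 22, 13]

MISSES = 5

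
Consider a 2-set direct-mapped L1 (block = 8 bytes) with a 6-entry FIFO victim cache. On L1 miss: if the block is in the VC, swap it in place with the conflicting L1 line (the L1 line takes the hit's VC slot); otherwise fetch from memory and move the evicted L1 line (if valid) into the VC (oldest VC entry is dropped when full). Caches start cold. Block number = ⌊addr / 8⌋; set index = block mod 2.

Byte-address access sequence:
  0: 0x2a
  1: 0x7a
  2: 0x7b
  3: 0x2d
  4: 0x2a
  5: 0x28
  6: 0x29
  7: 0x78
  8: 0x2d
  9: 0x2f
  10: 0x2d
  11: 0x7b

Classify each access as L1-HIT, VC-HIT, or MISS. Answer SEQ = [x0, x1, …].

SEQ = [MISS, MISS, L1-HIT, VC-HIT, L1-HIT, L1-HIT, L1-HIT, VC-HIT, VC-HIT, L1-HIT, L1-HIT, VC-HIT]

  [0] addr=0x2a blk=5 s=1: MISS | VC []
  [1] addr=0x7a blk=15 s=1: MISS | VC [5]
  [2] addr=0x7b blk=15 s=1: L1-HIT | VC [5]
  [3] addr=0x2d blk=5 s=1: VC-HIT | VC [15]
  [4] addr=0x2a blk=5 s=1: L1-HIT | VC [15]
  [5] addr=0x28 blk=5 s=1: L1-HIT | VC [15]
  [6] addr=0x29 blk=5 s=1: L1-HIT | VC [15]
  [7] addr=0x78 blk=15 s=1: VC-HIT | VC [5]
  [8] addr=0x2d blk=5 s=1: VC-HIT | VC [15]
  [9] addr=0x2f blk=5 s=1: L1-HIT | VC [15]
  [10] addr=0x2d blk=5 s=1: L1-HIT | VC [15]
  [11] addr=0x7b blk=15 s=1: VC-HIT | VC [5]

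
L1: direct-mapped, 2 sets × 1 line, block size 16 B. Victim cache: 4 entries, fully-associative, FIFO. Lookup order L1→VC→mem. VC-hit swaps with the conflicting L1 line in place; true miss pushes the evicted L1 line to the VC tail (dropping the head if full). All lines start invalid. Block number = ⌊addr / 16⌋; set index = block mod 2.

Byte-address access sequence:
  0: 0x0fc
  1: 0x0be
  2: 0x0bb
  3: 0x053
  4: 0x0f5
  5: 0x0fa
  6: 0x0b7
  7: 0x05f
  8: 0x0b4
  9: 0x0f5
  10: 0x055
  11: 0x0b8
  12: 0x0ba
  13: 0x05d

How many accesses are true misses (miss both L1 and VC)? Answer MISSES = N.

  [0] addr=0xfc blk=15 s=1: MISS | VC []
  [1] addr=0xbe blk=11 s=1: MISS | VC [15]
  [2] addr=0xbb blk=11 s=1: L1-HIT | VC [15]
  [3] addr=0x53 blk=5 s=1: MISS | VC [15, 11]
  [4] addr=0xf5 blk=15 s=1: VC-HIT | VC [5, 11]
  [5] addr=0xfa blk=15 s=1: L1-HIT | VC [5, 11]
  [6] addr=0xb7 blk=11 s=1: VC-HIT | VC [5, 15]
  [7] addr=0x5f blk=5 s=1: VC-HIT | VC [11, 15]
  [8] addr=0xb4 blk=11 s=1: VC-HIT | VC [5, 15]
  [9] addr=0xf5 blk=15 s=1: VC-HIT | VC [5, 11]
  [10] addr=0x55 blk=5 s=1: VC-HIT | VC [15, 11]
  [11] addr=0xb8 blk=11 s=1: VC-HIT | VC [15, 5]
  [12] addr=0xba blk=11 s=1: L1-HIT | VC [15, 5]
  [13] addr=0x5d blk=5 s=1: VC-HIT | VC [15, 11]

MISSES = 3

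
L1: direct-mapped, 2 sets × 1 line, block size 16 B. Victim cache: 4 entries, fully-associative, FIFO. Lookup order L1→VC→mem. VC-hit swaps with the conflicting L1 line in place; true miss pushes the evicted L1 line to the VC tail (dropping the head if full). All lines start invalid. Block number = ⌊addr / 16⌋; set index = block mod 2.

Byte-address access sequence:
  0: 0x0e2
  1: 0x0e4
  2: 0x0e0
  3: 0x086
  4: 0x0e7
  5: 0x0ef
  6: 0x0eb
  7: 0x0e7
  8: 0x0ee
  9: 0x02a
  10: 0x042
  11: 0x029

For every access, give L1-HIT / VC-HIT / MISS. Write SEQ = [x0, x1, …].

SEQ = [MISS, L1-HIT, L1-HIT, MISS, VC-HIT, L1-HIT, L1-HIT, L1-HIT, L1-HIT, MISS, MISS, VC-HIT]

  [0] addr=0xe2 blk=14 s=0: MISS | VC []
  [1] addr=0xe4 blk=14 s=0: L1-HIT | VC []
  [2] addr=0xe0 blk=14 s=0: L1-HIT | VC []
  [3] addr=0x86 blk=8 s=0: MISS | VC [14]
  [4] addr=0xe7 blk=14 s=0: VC-HIT | VC [8]
  [5] addr=0xef blk=14 s=0: L1-HIT | VC [8]
  [6] addr=0xeb blk=14 s=0: L1-HIT | VC [8]
  [7] addr=0xe7 blk=14 s=0: L1-HIT | VC [8]
  [8] addr=0xee blk=14 s=0: L1-HIT | VC [8]
  [9] addr=0x2a blk=2 s=0: MISS | VC [8, 14]
  [10] addr=0x42 blk=4 s=0: MISS | VC [8, 14, 2]
  [11] addr=0x29 blk=2 s=0: VC-HIT | VC [8, 14, 4]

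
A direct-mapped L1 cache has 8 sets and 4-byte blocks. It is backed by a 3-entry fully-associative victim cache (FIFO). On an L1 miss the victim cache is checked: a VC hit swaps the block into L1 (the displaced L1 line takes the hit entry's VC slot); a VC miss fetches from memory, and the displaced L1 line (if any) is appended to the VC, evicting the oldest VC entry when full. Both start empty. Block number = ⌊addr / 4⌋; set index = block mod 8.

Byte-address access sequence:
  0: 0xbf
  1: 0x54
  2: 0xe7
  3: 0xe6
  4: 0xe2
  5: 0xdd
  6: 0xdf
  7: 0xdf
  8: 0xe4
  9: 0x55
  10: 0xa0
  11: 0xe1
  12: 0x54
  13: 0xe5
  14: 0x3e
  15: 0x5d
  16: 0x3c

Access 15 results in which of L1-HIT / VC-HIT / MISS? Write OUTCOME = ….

OUTCOME = MISS

  [0] addr=0xbf blk=47 s=7: MISS | VC []
  [1] addr=0x54 blk=21 s=5: MISS | VC []
  [2] addr=0xe7 blk=57 s=1: MISS | VC []
  [3] addr=0xe6 blk=57 s=1: L1-HIT | VC []
  [4] addr=0xe2 blk=56 s=0: MISS | VC []
  [5] addr=0xdd blk=55 s=7: MISS | VC [47]
  [6] addr=0xdf blk=55 s=7: L1-HIT | VC [47]
  [7] addr=0xdf blk=55 s=7: L1-HIT | VC [47]
  [8] addr=0xe4 blk=57 s=1: L1-HIT | VC [47]
  [9] addr=0x55 blk=21 s=5: L1-HIT | VC [47]
  [10] addr=0xa0 blk=40 s=0: MISS | VC [47, 56]
  [11] addr=0xe1 blk=56 s=0: VC-HIT | VC [47, 40]
  [12] addr=0x54 blk=21 s=5: L1-HIT | VC [47, 40]
  [13] addr=0xe5 blk=57 s=1: L1-HIT | VC [47, 40]
  [14] addr=0x3e blk=15 s=7: MISS | VC [47, 40, 55]
  [15] addr=0x5d blk=23 s=7: MISS | VC [40, 55, 15]
  [16] addr=0x3c blk=15 s=7: VC-HIT | VC [40, 55, 23]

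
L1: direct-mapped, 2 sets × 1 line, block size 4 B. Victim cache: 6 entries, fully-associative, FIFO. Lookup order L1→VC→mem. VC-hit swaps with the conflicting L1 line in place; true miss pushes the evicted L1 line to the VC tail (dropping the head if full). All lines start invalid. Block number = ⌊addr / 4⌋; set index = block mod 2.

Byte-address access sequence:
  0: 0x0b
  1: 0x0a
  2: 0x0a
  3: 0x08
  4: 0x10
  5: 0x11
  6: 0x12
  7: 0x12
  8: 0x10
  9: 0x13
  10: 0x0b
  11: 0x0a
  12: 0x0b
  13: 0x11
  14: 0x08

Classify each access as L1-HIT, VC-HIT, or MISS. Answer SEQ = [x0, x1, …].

0: 0xb (blk 2, set 0) → MISS  vc=[]
1: 0xa (blk 2, set 0) → L1-HIT  vc=[]
2: 0xa (blk 2, set 0) → L1-HIT  vc=[]
3: 0x8 (blk 2, set 0) → L1-HIT  vc=[]
4: 0x10 (blk 4, set 0) → MISS  vc=[2]
5: 0x11 (blk 4, set 0) → L1-HIT  vc=[2]
6: 0x12 (blk 4, set 0) → L1-HIT  vc=[2]
7: 0x12 (blk 4, set 0) → L1-HIT  vc=[2]
8: 0x10 (blk 4, set 0) → L1-HIT  vc=[2]
9: 0x13 (blk 4, set 0) → L1-HIT  vc=[2]
10: 0xb (blk 2, set 0) → VC-HIT  vc=[4]
11: 0xa (blk 2, set 0) → L1-HIT  vc=[4]
12: 0xb (blk 2, set 0) → L1-HIT  vc=[4]
13: 0x11 (blk 4, set 0) → VC-HIT  vc=[2]
14: 0x8 (blk 2, set 0) → VC-HIT  vc=[4]

SEQ = [MISS, L1-HIT, L1-HIT, L1-HIT, MISS, L1-HIT, L1-HIT, L1-HIT, L1-HIT, L1-HIT, VC-HIT, L1-HIT, L1-HIT, VC-HIT, VC-HIT]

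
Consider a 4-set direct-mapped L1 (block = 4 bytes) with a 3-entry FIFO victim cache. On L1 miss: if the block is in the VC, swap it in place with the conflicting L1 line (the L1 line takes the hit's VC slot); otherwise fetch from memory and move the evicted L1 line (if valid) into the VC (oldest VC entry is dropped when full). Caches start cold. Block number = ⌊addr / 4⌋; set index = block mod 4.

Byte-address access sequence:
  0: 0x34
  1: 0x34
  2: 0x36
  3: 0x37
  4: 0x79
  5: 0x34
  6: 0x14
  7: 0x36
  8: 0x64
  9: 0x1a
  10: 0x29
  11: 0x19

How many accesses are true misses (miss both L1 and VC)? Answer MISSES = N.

  [0] addr=0x34 blk=13 s=1: MISS | VC []
  [1] addr=0x34 blk=13 s=1: L1-HIT | VC []
  [2] addr=0x36 blk=13 s=1: L1-HIT | VC []
  [3] addr=0x37 blk=13 s=1: L1-HIT | VC []
  [4] addr=0x79 blk=30 s=2: MISS | VC []
  [5] addr=0x34 blk=13 s=1: L1-HIT | VC []
  [6] addr=0x14 blk=5 s=1: MISS | VC [13]
  [7] addr=0x36 blk=13 s=1: VC-HIT | VC [5]
  [8] addr=0x64 blk=25 s=1: MISS | VC [5, 13]
  [9] addr=0x1a blk=6 s=2: MISS | VC [5, 13, 30]
  [10] addr=0x29 blk=10 s=2: MISS | VC [13, 30, 6]
  [11] addr=0x19 blk=6 s=2: VC-HIT | VC [13, 30, 10]

MISSES = 6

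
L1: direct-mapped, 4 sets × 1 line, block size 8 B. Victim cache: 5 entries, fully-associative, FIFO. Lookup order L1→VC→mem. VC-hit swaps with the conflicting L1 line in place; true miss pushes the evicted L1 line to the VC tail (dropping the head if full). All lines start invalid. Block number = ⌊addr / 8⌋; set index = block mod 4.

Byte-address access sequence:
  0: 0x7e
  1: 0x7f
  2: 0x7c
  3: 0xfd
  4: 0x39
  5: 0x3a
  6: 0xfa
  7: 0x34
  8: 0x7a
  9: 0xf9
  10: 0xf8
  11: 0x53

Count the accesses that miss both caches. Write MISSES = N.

MISSES = 5

#0 0x7e→b15/s3 MISS; vc=[]
#1 0x7f→b15/s3 L1-HIT; vc=[]
#2 0x7c→b15/s3 L1-HIT; vc=[]
#3 0xfd→b31/s3 MISS; vc=[15]
#4 0x39→b7/s3 MISS; vc=[15,31]
#5 0x3a→b7/s3 L1-HIT; vc=[15,31]
#6 0xfa→b31/s3 VC-HIT; vc=[15,7]
#7 0x34→b6/s2 MISS; vc=[15,7]
#8 0x7a→b15/s3 VC-HIT; vc=[31,7]
#9 0xf9→b31/s3 VC-HIT; vc=[15,7]
#10 0xf8→b31/s3 L1-HIT; vc=[15,7]
#11 0x53→b10/s2 MISS; vc=[15,7,6]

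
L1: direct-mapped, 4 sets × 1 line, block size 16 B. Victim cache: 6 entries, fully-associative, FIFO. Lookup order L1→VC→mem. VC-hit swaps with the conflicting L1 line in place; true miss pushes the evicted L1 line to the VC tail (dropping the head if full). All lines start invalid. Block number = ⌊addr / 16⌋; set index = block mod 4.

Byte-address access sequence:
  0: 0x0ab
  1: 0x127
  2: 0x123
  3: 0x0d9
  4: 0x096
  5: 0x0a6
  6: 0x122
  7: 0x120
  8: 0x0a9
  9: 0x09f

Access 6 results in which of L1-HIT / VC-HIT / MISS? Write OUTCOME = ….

OUTCOME = VC-HIT

#0 0xab→b10/s2 MISS; vc=[]
#1 0x127→b18/s2 MISS; vc=[10]
#2 0x123→b18/s2 L1-HIT; vc=[10]
#3 0xd9→b13/s1 MISS; vc=[10]
#4 0x96→b9/s1 MISS; vc=[10,13]
#5 0xa6→b10/s2 VC-HIT; vc=[18,13]
#6 0x122→b18/s2 VC-HIT; vc=[10,13]
#7 0x120→b18/s2 L1-HIT; vc=[10,13]
#8 0xa9→b10/s2 VC-HIT; vc=[18,13]
#9 0x9f→b9/s1 L1-HIT; vc=[18,13]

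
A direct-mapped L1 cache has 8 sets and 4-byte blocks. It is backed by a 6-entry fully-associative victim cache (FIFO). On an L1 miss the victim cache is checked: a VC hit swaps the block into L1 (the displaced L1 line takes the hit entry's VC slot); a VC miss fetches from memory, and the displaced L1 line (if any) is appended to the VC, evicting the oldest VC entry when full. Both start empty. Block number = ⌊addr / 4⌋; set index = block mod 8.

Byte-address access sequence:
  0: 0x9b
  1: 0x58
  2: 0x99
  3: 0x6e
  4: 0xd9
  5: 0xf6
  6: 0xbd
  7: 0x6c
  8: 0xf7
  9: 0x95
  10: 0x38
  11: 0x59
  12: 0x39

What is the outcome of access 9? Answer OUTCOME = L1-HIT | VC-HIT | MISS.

OUTCOME = MISS

  [0] addr=0x9b blk=38 s=6: MISS | VC []
  [1] addr=0x58 blk=22 s=6: MISS | VC [38]
  [2] addr=0x99 blk=38 s=6: VC-HIT | VC [22]
  [3] addr=0x6e blk=27 s=3: MISS | VC [22]
  [4] addr=0xd9 blk=54 s=6: MISS | VC [22, 38]
  [5] addr=0xf6 blk=61 s=5: MISS | VC [22, 38]
  [6] addr=0xbd blk=47 s=7: MISS | VC [22, 38]
  [7] addr=0x6c blk=27 s=3: L1-HIT | VC [22, 38]
  [8] addr=0xf7 blk=61 s=5: L1-HIT | VC [22, 38]
  [9] addr=0x95 blk=37 s=5: MISS | VC [22, 38, 61]
  [10] addr=0x38 blk=14 s=6: MISS | VC [22, 38, 61, 54]
  [11] addr=0x59 blk=22 s=6: VC-HIT | VC [14, 38, 61, 54]
  [12] addr=0x39 blk=14 s=6: VC-HIT | VC [22, 38, 61, 54]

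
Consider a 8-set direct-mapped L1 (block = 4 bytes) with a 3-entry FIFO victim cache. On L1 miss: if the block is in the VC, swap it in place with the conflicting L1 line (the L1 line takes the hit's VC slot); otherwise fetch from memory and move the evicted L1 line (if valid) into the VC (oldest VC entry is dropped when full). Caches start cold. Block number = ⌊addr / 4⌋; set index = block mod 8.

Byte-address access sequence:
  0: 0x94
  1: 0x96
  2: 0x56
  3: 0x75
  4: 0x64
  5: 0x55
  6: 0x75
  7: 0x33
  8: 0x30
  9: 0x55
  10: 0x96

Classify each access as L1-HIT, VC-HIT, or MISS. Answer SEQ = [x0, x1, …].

SEQ = [MISS, L1-HIT, MISS, MISS, MISS, VC-HIT, VC-HIT, MISS, L1-HIT, VC-HIT, VC-HIT]

#0 0x94→b37/s5 MISS; vc=[]
#1 0x96→b37/s5 L1-HIT; vc=[]
#2 0x56→b21/s5 MISS; vc=[37]
#3 0x75→b29/s5 MISS; vc=[37,21]
#4 0x64→b25/s1 MISS; vc=[37,21]
#5 0x55→b21/s5 VC-HIT; vc=[37,29]
#6 0x75→b29/s5 VC-HIT; vc=[37,21]
#7 0x33→b12/s4 MISS; vc=[37,21]
#8 0x30→b12/s4 L1-HIT; vc=[37,21]
#9 0x55→b21/s5 VC-HIT; vc=[37,29]
#10 0x96→b37/s5 VC-HIT; vc=[21,29]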